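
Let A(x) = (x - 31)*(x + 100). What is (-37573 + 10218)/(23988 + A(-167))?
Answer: -27355/37254 ≈ -0.73428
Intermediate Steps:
A(x) = (-31 + x)*(100 + x)
(-37573 + 10218)/(23988 + A(-167)) = (-37573 + 10218)/(23988 + (-3100 + (-167)² + 69*(-167))) = -27355/(23988 + (-3100 + 27889 - 11523)) = -27355/(23988 + 13266) = -27355/37254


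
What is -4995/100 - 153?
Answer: -4059/20 ≈ -202.95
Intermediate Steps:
-4995/100 - 153 = -45*111/100 - 153 = -999/20 - 153 = -4059/20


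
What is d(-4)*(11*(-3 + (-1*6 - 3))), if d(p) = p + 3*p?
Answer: 2112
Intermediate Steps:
d(p) = 4*p
d(-4)*(11*(-3 + (-1*6 - 3))) = (4*(-4))*(11*(-3 + (-1*6 - 3))) = -176*(-3 + (-6 - 3)) = -176*(-3 - 9) = -176*(-12) = -16*(-132) = 2112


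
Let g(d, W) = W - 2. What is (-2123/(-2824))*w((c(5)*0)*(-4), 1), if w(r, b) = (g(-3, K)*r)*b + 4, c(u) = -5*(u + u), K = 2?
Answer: 2123/706 ≈ 3.0071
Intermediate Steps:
c(u) = -10*u
g(d, W) = -2 + W
w(r, b) = 4 (w(r, b) = ((-2 + 2)*r)*b + 4 = (0*r)*b + 4 = 0*b + 4 = 0 + 4 = 4)
(-2123/(-2824))*w((c(5)*0)*(-4), 1) = -2123/(-2824)*4 = -2123*(-1/2824)*4 = (2123/2824)*4 = 2123/706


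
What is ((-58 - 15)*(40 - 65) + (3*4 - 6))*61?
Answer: 111691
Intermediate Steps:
((-58 - 15)*(40 - 65) + (3*4 - 6))*61 = (-73*(-25) + (12 - 6))*61 = (1825 + 6)*61 = 1831*61 = 111691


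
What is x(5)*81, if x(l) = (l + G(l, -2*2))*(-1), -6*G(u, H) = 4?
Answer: -351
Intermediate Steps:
G(u, H) = -⅔ (G(u, H) = -⅙*4 = -⅔)
x(l) = ⅔ - l (x(l) = (l - ⅔)*(-1) = (-⅔ + l)*(-1) = ⅔ - l)
x(5)*81 = (⅔ - 1*5)*81 = (⅔ - 5)*81 = -13/3*81 = -351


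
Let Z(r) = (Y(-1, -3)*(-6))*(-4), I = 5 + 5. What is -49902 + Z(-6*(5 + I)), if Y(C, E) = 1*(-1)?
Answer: -49926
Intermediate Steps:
Y(C, E) = -1
I = 10
Z(r) = -24 (Z(r) = -1*(-6)*(-4) = 6*(-4) = -24)
-49902 + Z(-6*(5 + I)) = -49902 - 24 = -49926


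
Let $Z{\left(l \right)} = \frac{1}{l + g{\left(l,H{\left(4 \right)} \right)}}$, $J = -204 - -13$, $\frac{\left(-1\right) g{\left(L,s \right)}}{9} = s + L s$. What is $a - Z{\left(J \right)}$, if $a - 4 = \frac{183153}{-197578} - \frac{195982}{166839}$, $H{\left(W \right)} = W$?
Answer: $\frac{416035317768503}{219175747298358} \approx 1.8982$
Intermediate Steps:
$g{\left(L,s \right)} = - 9 s - 9 L s$ ($g{\left(L,s \right)} = - 9 \left(s + L s\right) = - 9 s - 9 L s$)
$J = -191$ ($J = -204 + 13 = -191$)
$Z{\left(l \right)} = \frac{1}{-36 - 35 l}$ ($Z{\left(l \right)} = \frac{1}{l - 36 \left(1 + l\right)} = \frac{1}{l - \left(36 + 36 l\right)} = \frac{1}{-36 - 35 l}$)
$a = \frac{62576068805}{32963715942}$ ($a = 4 + \left(\frac{183153}{-197578} - \frac{195982}{166839}\right) = 4 + \left(183153 \left(- \frac{1}{197578}\right) - \frac{195982}{166839}\right) = 4 - \frac{69278794963}{32963715942} = \frac{62576068805}{32963715942} \approx 1.8983$)
$a - Z{\left(J \right)} = \frac{62576068805}{32963715942} - \frac{1}{-36 - -6685} = \frac{62576068805}{32963715942} - \frac{1}{-36 + 6685} = \frac{62576068805}{32963715942} - \frac{1}{6649} = \frac{416035317768503}{219175747298358}$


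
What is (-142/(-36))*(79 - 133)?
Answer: -213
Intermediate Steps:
(-142/(-36))*(79 - 133) = -142*(-1/36)*(-54) = (71/18)*(-54) = -213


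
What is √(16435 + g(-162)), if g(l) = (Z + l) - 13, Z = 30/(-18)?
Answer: 5*√5853/3 ≈ 127.51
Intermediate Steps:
Z = -5/3 (Z = 30*(-1/18) = -5/3 ≈ -1.6667)
g(l) = -44/3 + l (g(l) = (-5/3 + l) - 13 = -44/3 + l)
√(16435 + g(-162)) = √(16435 + (-44/3 - 162)) = √(16435 - 530/3) = √(48775/3) = 5*√5853/3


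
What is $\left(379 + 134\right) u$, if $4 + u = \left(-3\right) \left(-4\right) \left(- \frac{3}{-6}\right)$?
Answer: $1026$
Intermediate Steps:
$u = 2$ ($u = -4 + \left(-3\right) \left(-4\right) \left(- \frac{3}{-6}\right) = -4 + 12 \left(\left(-3\right) \left(- \frac{1}{6}\right)\right) = -4 + 12 \cdot \frac{1}{2} = -4 + 6 = 2$)
$\left(379 + 134\right) u = \left(379 + 134\right) 2 = 513 \cdot 2 = 1026$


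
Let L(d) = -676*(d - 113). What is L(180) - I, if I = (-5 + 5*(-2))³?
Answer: -41917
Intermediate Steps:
L(d) = 76388 - 676*d (L(d) = -676*(-113 + d) = 76388 - 676*d)
I = -3375 (I = (-5 - 10)³ = (-15)³ = -3375)
L(180) - I = (76388 - 676*180) - 1*(-3375) = (76388 - 121680) + 3375 = -45292 + 3375 = -41917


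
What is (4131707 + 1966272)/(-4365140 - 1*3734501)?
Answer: -6097979/8099641 ≈ -0.75287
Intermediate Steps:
(4131707 + 1966272)/(-4365140 - 1*3734501) = 6097979/(-4365140 - 3734501) = 6097979/(-8099641) = 6097979*(-1/8099641) = -6097979/8099641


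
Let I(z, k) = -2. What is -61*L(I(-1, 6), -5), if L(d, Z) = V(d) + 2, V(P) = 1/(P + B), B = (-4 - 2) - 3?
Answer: -1281/11 ≈ -116.45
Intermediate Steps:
B = -9 (B = -6 - 3 = -9)
V(P) = 1/(-9 + P) (V(P) = 1/(P - 9) = 1/(-9 + P))
L(d, Z) = 2 + 1/(-9 + d) (L(d, Z) = 1/(-9 + d) + 2 = 2 + 1/(-9 + d))
-61*L(I(-1, 6), -5) = -61*(-17 + 2*(-2))/(-9 - 2) = -61*(-17 - 4)/(-11) = -(-61)*(-21)/11 = -61*21/11 = -1281/11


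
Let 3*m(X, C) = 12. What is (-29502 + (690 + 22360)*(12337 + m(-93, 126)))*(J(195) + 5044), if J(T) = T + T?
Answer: 1545595597832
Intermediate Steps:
J(T) = 2*T
m(X, C) = 4 (m(X, C) = (⅓)*12 = 4)
(-29502 + (690 + 22360)*(12337 + m(-93, 126)))*(J(195) + 5044) = (-29502 + (690 + 22360)*(12337 + 4))*(2*195 + 5044) = (-29502 + 23050*12341)*(390 + 5044) = (-29502 + 284460050)*5434 = 284430548*5434 = 1545595597832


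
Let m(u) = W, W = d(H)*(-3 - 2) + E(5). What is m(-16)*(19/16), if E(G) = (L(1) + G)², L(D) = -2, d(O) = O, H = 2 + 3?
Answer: -19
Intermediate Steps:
H = 5
E(G) = (-2 + G)²
W = -16 (W = 5*(-3 - 2) + (-2 + 5)² = 5*(-5) + 3² = -25 + 9 = -16)
m(u) = -16
m(-16)*(19/16) = -304/16 = -16*19/16 = -19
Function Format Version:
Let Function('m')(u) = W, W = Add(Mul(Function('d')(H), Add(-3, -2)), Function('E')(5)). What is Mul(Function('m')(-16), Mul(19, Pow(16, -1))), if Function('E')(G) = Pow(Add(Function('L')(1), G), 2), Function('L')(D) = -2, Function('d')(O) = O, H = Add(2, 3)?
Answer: -19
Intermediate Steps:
H = 5
Function('E')(G) = Pow(Add(-2, G), 2)
W = -16 (W = Add(Mul(5, Add(-3, -2)), Pow(Add(-2, 5), 2)) = Add(Mul(5, -5), Pow(3, 2)) = Add(-25, 9) = -16)
Function('m')(u) = -16
Mul(Function('m')(-16), Mul(19, Pow(16, -1))) = Mul(-16, Mul(19, Pow(16, -1))) = Mul(-16, Mul(19, Rational(1, 16))) = Mul(-16, Rational(19, 16)) = -19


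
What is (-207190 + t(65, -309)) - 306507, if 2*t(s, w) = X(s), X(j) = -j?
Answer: -1027459/2 ≈ -5.1373e+5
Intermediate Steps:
t(s, w) = -s/2 (t(s, w) = (-s)/2 = -s/2)
(-207190 + t(65, -309)) - 306507 = (-207190 - ½*65) - 306507 = (-207190 - 65/2) - 306507 = -414445/2 - 306507 = -1027459/2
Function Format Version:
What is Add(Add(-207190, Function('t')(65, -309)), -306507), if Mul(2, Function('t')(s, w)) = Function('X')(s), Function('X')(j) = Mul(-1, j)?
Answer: Rational(-1027459, 2) ≈ -5.1373e+5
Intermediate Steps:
Function('t')(s, w) = Mul(Rational(-1, 2), s) (Function('t')(s, w) = Mul(Rational(1, 2), Mul(-1, s)) = Mul(Rational(-1, 2), s))
Add(Add(-207190, Function('t')(65, -309)), -306507) = Add(Add(-207190, Mul(Rational(-1, 2), 65)), -306507) = Add(Add(-207190, Rational(-65, 2)), -306507) = Add(Rational(-414445, 2), -306507) = Rational(-1027459, 2)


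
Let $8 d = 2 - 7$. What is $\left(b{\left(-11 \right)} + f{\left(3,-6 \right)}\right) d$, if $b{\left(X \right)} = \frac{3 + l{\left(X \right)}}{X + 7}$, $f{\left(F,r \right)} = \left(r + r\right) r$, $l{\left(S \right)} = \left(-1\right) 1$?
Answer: $- \frac{715}{16} \approx -44.688$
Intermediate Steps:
$l{\left(S \right)} = -1$
$f{\left(F,r \right)} = 2 r^{2}$ ($f{\left(F,r \right)} = 2 r r = 2 r^{2}$)
$d = - \frac{5}{8}$ ($d = \frac{2 - 7}{8} = \frac{1}{8} \left(-5\right) = - \frac{5}{8} \approx -0.625$)
$b{\left(X \right)} = \frac{2}{7 + X}$ ($b{\left(X \right)} = \frac{3 - 1}{X + 7} = \frac{2}{7 + X}$)
$\left(b{\left(-11 \right)} + f{\left(3,-6 \right)}\right) d = \left(\frac{2}{7 - 11} + 2 \left(-6\right)^{2}\right) \left(- \frac{5}{8}\right) = \left(\frac{2}{-4} + 2 \cdot 36\right) \left(- \frac{5}{8}\right) = \left(2 \left(- \frac{1}{4}\right) + 72\right) \left(- \frac{5}{8}\right) = \left(- \frac{1}{2} + 72\right) \left(- \frac{5}{8}\right) = \frac{143}{2} \left(- \frac{5}{8}\right) = - \frac{715}{16}$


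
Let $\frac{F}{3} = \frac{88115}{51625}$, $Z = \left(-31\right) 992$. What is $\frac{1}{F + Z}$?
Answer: $- \frac{10325}{317461531} \approx -3.2524 \cdot 10^{-5}$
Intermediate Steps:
$Z = -30752$
$F = \frac{52869}{10325}$ ($F = 3 \cdot \frac{88115}{51625} = 3 \cdot 88115 \cdot \frac{1}{51625} = 3 \cdot \frac{17623}{10325} = \frac{52869}{10325} \approx 5.1205$)
$\frac{1}{F + Z} = \frac{1}{\frac{52869}{10325} - 30752} = \frac{1}{- \frac{317461531}{10325}} = - \frac{10325}{317461531}$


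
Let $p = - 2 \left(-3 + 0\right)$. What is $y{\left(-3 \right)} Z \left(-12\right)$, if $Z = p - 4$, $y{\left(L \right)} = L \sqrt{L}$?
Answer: $72 i \sqrt{3} \approx 124.71 i$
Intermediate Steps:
$p = 6$ ($p = \left(-2\right) \left(-3\right) = 6$)
$y{\left(L \right)} = L^{\frac{3}{2}}$
$Z = 2$ ($Z = 6 - 4 = 2$)
$y{\left(-3 \right)} Z \left(-12\right) = \left(-3\right)^{\frac{3}{2}} \cdot 2 \left(-12\right) = - 3 i \sqrt{3} \cdot 2 \left(-12\right) = - 6 i \sqrt{3} \left(-12\right) = 72 i \sqrt{3}$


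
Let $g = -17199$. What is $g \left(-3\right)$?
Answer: $51597$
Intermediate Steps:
$g \left(-3\right) = \left(-17199\right) \left(-3\right) = 51597$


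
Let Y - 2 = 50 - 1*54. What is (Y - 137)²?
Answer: 19321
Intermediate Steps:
Y = -2 (Y = 2 + (50 - 1*54) = 2 + (50 - 54) = 2 - 4 = -2)
(Y - 137)² = (-2 - 137)² = (-139)² = 19321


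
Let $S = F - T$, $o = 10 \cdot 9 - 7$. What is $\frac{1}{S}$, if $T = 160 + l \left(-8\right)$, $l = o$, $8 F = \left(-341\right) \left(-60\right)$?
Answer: $\frac{2}{6123} \approx 0.00032664$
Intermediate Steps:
$o = 83$ ($o = 90 - 7 = 83$)
$F = \frac{5115}{2}$ ($F = \frac{\left(-341\right) \left(-60\right)}{8} = \frac{1}{8} \cdot 20460 = \frac{5115}{2} \approx 2557.5$)
$l = 83$
$T = -504$ ($T = 160 + 83 \left(-8\right) = 160 - 664 = -504$)
$S = \frac{6123}{2}$ ($S = \frac{5115}{2} - -504 = \frac{5115}{2} + 504 = \frac{6123}{2} \approx 3061.5$)
$\frac{1}{S} = \frac{1}{\frac{6123}{2}} = \frac{2}{6123}$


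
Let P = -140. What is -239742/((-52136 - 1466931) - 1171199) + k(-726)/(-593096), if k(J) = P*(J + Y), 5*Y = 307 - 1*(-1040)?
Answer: -531831117/28492607206 ≈ -0.018666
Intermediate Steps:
Y = 1347/5 (Y = (307 - 1*(-1040))/5 = (307 + 1040)/5 = (⅕)*1347 = 1347/5 ≈ 269.40)
k(J) = -37716 - 140*J (k(J) = -140*(J + 1347/5) = -140*(1347/5 + J) = -37716 - 140*J)
-239742/((-52136 - 1466931) - 1171199) + k(-726)/(-593096) = -239742/((-52136 - 1466931) - 1171199) + (-37716 - 140*(-726))/(-593096) = -239742/(-1519067 - 1171199) + (-37716 + 101640)*(-1/593096) = -239742/(-2690266) + 63924*(-1/593096) = -239742*(-1/2690266) - 2283/21182 = 119871/1345133 - 2283/21182 = -531831117/28492607206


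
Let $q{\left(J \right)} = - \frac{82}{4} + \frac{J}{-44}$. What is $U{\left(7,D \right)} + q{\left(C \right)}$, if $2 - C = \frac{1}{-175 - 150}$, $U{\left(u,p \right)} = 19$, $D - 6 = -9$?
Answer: $- \frac{22101}{14300} \approx -1.5455$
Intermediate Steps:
$D = -3$ ($D = 6 - 9 = -3$)
$C = \frac{651}{325}$ ($C = 2 - \frac{1}{-175 - 150} = 2 - \frac{1}{-325} = 2 - - \frac{1}{325} = 2 + \frac{1}{325} = \frac{651}{325} \approx 2.0031$)
$q{\left(J \right)} = - \frac{41}{2} - \frac{J}{44}$ ($q{\left(J \right)} = \left(-82\right) \frac{1}{4} + J \left(- \frac{1}{44}\right) = - \frac{41}{2} - \frac{J}{44}$)
$U{\left(7,D \right)} + q{\left(C \right)} = 19 - \frac{293801}{14300} = - \frac{22101}{14300}$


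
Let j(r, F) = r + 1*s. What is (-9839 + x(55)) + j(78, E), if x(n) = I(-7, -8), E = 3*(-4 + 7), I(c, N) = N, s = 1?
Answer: -9768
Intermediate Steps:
E = 9 (E = 3*3 = 9)
x(n) = -8
j(r, F) = 1 + r (j(r, F) = r + 1*1 = r + 1 = 1 + r)
(-9839 + x(55)) + j(78, E) = (-9839 - 8) + (1 + 78) = -9847 + 79 = -9768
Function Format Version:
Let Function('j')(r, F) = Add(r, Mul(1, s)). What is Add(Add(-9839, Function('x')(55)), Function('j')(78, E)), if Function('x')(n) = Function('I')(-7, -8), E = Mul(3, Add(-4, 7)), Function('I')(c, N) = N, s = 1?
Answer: -9768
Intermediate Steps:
E = 9 (E = Mul(3, 3) = 9)
Function('x')(n) = -8
Function('j')(r, F) = Add(1, r) (Function('j')(r, F) = Add(r, Mul(1, 1)) = Add(r, 1) = Add(1, r))
Add(Add(-9839, Function('x')(55)), Function('j')(78, E)) = Add(Add(-9839, -8), Add(1, 78)) = Add(-9847, 79) = -9768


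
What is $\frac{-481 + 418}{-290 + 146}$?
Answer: $\frac{7}{16} \approx 0.4375$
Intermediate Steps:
$\frac{-481 + 418}{-290 + 146} = - \frac{63}{-144} = \left(-63\right) \left(- \frac{1}{144}\right) = \frac{7}{16}$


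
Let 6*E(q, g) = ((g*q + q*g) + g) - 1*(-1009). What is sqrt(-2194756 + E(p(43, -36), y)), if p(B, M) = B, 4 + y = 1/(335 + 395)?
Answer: I*sqrt(10525740785985)/2190 ≈ 1481.4*I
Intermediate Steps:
y = -2919/730 (y = -4 + 1/(335 + 395) = -4 + 1/730 = -2919/730 ≈ -3.9986)
E(q, g) = 1009/6 + g/6 + g*q/3 (E(q, g) = (((g*q + q*g) + g) - 1*(-1009))/6 = (((g*q + g*q) + g) + 1009)/6 = ((2*g*q + g) + 1009)/6 = ((g + 2*g*q) + 1009)/6 = (1009 + g + 2*g*q)/6 = 1009/6 + g/6 + g*q/3)
sqrt(-2194756 + E(p(43, -36), y)) = sqrt(-2194756 + (1009/6 + (1/6)*(-2919/730) + (1/3)*(-2919/730)*43)) = sqrt(-2194756 + (1009/6 - 973/1460 - 41839/730)) = sqrt(-2194756 + 482617/4380) = sqrt(-9612548663/4380) = I*sqrt(10525740785985)/2190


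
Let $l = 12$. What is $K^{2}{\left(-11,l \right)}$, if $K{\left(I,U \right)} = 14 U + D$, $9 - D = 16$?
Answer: $25921$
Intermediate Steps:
$D = -7$ ($D = 9 - 16 = -7$)
$K{\left(I,U \right)} = -7 + 14 U$ ($K{\left(I,U \right)} = 14 U - 7 = -7 + 14 U$)
$K^{2}{\left(-11,l \right)} = \left(-7 + 14 \cdot 12\right)^{2} = \left(-7 + 168\right)^{2} = 161^{2} = 25921$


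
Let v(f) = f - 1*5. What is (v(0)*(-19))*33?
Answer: 3135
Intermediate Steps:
v(f) = -5 + f (v(f) = f - 5 = -5 + f)
(v(0)*(-19))*33 = ((-5 + 0)*(-19))*33 = -5*(-19)*33 = 95*33 = 3135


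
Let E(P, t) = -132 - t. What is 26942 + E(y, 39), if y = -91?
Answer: 26771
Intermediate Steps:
26942 + E(y, 39) = 26942 + (-132 - 1*39) = 26942 + (-132 - 39) = 26942 - 171 = 26771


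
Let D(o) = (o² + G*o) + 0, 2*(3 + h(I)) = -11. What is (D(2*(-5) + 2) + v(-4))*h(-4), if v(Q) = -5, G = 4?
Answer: -459/2 ≈ -229.50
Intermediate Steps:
h(I) = -17/2 (h(I) = -3 + (½)*(-11) = -3 - 11/2 = -17/2)
D(o) = o² + 4*o (D(o) = (o² + 4*o) + 0 = o² + 4*o)
(D(2*(-5) + 2) + v(-4))*h(-4) = ((2*(-5) + 2)*(4 + (2*(-5) + 2)) - 5)*(-17/2) = ((-10 + 2)*(4 + (-10 + 2)) - 5)*(-17/2) = (-8*(4 - 8) - 5)*(-17/2) = (-8*(-4) - 5)*(-17/2) = (32 - 5)*(-17/2) = 27*(-17/2) = -459/2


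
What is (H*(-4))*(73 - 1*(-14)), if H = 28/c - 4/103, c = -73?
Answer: 1105248/7519 ≈ 146.99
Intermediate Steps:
H = -3176/7519 (H = 28/(-73) - 4/103 = 28*(-1/73) - 4*1/103 = -28/73 - 4/103 = -3176/7519 ≈ -0.42240)
(H*(-4))*(73 - 1*(-14)) = (-3176/7519*(-4))*(73 - 1*(-14)) = 12704*(73 + 14)/7519 = (12704/7519)*87 = 1105248/7519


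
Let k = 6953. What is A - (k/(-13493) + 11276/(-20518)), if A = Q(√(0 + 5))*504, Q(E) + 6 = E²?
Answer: -69618637887/138424687 ≈ -502.94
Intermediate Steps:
Q(E) = -6 + E²
A = -504 (A = (-6 + (√(0 + 5))²)*504 = (-6 + (√5)²)*504 = (-6 + 5)*504 = -1*504 = -504)
A - (k/(-13493) + 11276/(-20518)) = -504 - (6953/(-13493) + 11276/(-20518)) = -504 - (6953*(-1/13493) + 11276*(-1/20518)) = -504 - (-6953/13493 - 5638/10259) = -504 - 1*(-147404361/138424687) = -504 + 147404361/138424687 = -69618637887/138424687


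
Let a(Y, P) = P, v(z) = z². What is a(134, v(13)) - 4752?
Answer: -4583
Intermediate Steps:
a(134, v(13)) - 4752 = 13² - 4752 = 169 - 4752 = -4583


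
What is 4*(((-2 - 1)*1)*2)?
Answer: -24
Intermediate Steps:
4*(((-2 - 1)*1)*2) = 4*(-3*1*2) = 4*(-3*2) = 4*(-6) = -24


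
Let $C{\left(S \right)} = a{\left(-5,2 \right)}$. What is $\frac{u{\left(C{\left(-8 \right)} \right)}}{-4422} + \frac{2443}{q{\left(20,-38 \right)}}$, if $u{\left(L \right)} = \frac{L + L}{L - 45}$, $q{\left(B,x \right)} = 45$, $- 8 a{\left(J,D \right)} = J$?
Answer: $\frac{127834876}{2354715} \approx 54.289$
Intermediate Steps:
$a{\left(J,D \right)} = - \frac{J}{8}$
$C{\left(S \right)} = \frac{5}{8}$ ($C{\left(S \right)} = \left(- \frac{1}{8}\right) \left(-5\right) = \frac{5}{8}$)
$u{\left(L \right)} = \frac{2 L}{-45 + L}$
$\frac{u{\left(C{\left(-8 \right)} \right)}}{-4422} + \frac{2443}{q{\left(20,-38 \right)}} = \frac{2 \cdot \frac{5}{8} \frac{1}{-45 + \frac{5}{8}}}{-4422} + \frac{2443}{45} = 2 \cdot \frac{5}{8} \frac{1}{- \frac{355}{8}} \left(- \frac{1}{4422}\right) + 2443 \cdot \frac{1}{45} = 2 \cdot \frac{5}{8} \left(- \frac{8}{355}\right) \left(- \frac{1}{4422}\right) + \frac{2443}{45} = \left(- \frac{2}{71}\right) \left(- \frac{1}{4422}\right) + \frac{2443}{45} = \frac{1}{156981} + \frac{2443}{45} = \frac{127834876}{2354715}$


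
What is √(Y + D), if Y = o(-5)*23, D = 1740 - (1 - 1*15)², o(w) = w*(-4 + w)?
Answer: √2579 ≈ 50.784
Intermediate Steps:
D = 1544 (D = 1740 - (1 - 15)² = 1740 - 1*(-14)² = 1740 - 1*196 = 1740 - 196 = 1544)
Y = 1035 (Y = -5*(-4 - 5)*23 = -5*(-9)*23 = 45*23 = 1035)
√(Y + D) = √(1035 + 1544) = √2579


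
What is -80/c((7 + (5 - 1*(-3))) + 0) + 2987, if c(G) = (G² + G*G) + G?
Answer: 277775/93 ≈ 2986.8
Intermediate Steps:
c(G) = G + 2*G² (c(G) = (G² + G²) + G = 2*G² + G = G + 2*G²)
-80/c((7 + (5 - 1*(-3))) + 0) + 2987 = -80*1/((1 + 2*((7 + (5 - 1*(-3))) + 0))*((7 + (5 - 1*(-3))) + 0)) + 2987 = -80*1/((1 + 2*((7 + (5 + 3)) + 0))*((7 + (5 + 3)) + 0)) + 2987 = -80*1/((1 + 2*((7 + 8) + 0))*((7 + 8) + 0)) + 2987 = -80*1/((1 + 2*(15 + 0))*(15 + 0)) + 2987 = -80*1/(15*(1 + 2*15)) + 2987 = -80*1/(15*(1 + 30)) + 2987 = -80/(15*31) + 2987 = -80/465 + 2987 = -80*1/465 + 2987 = -16/93 + 2987 = 277775/93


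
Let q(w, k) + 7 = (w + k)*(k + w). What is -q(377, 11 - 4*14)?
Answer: -110217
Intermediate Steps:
q(w, k) = -7 + (k + w)² (q(w, k) = -7 + (w + k)*(k + w) = -7 + (k + w)*(k + w) = -7 + (k + w)²)
-q(377, 11 - 4*14) = -(-7 + ((11 - 4*14) + 377)²) = -(-7 + ((11 - 56) + 377)²) = -(-7 + (-45 + 377)²) = -(-7 + 332²) = -(-7 + 110224) = -1*110217 = -110217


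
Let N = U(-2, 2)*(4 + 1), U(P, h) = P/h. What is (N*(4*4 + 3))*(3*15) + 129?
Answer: -4146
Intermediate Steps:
N = -5 (N = (-2/2)*(4 + 1) = -2*½*5 = -1*5 = -5)
(N*(4*4 + 3))*(3*15) + 129 = (-5*(4*4 + 3))*(3*15) + 129 = -5*(16 + 3)*45 + 129 = -5*19*45 + 129 = -95*45 + 129 = -4275 + 129 = -4146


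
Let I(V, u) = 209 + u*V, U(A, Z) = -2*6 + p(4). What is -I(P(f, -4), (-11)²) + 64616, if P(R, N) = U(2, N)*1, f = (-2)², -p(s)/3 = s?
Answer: 67311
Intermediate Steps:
p(s) = -3*s
U(A, Z) = -24 (U(A, Z) = -2*6 - 3*4 = -12 - 12 = -24)
f = 4
P(R, N) = -24 (P(R, N) = -24*1 = -24)
I(V, u) = 209 + V*u
-I(P(f, -4), (-11)²) + 64616 = -(209 - 24*(-11)²) + 64616 = -(209 - 24*121) + 64616 = -(209 - 2904) + 64616 = -1*(-2695) + 64616 = 2695 + 64616 = 67311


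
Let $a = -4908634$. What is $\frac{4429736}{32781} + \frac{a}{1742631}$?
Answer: $\frac{839831704918}{6347242979} \approx 132.31$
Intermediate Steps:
$\frac{4429736}{32781} + \frac{a}{1742631} = \frac{4429736}{32781} - \frac{4908634}{1742631} = \frac{839831704918}{6347242979}$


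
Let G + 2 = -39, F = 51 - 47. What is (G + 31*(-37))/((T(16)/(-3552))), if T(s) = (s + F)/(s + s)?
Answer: 33758208/5 ≈ 6.7516e+6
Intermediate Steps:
F = 4
G = -41 (G = -2 - 39 = -41)
T(s) = (4 + s)/(2*s) (T(s) = (s + 4)/(s + s) = (4 + s)/((2*s)) = (4 + s)*(1/(2*s)) = (4 + s)/(2*s))
(G + 31*(-37))/((T(16)/(-3552))) = (-41 + 31*(-37))/((((1/2)*(4 + 16)/16)/(-3552))) = (-41 - 1147)/((((1/2)*(1/16)*20)*(-1/3552))) = -1188/((5/8)*(-1/3552)) = -1188/(-5/28416) = -1188*(-28416/5) = 33758208/5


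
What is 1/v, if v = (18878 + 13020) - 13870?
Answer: 1/18028 ≈ 5.5469e-5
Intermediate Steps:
v = 18028 (v = 31898 - 13870 = 18028)
1/v = 1/18028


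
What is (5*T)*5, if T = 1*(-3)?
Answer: -75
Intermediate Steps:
T = -3
(5*T)*5 = (5*(-3))*5 = -15*5 = -75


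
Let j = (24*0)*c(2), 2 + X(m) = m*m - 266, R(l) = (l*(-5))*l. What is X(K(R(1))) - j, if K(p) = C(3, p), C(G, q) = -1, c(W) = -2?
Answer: -267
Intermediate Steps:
R(l) = -5*l**2 (R(l) = (-5*l)*l = -5*l**2)
K(p) = -1
X(m) = -268 + m**2 (X(m) = -2 + (m*m - 266) = -2 + (m**2 - 266) = -2 + (-266 + m**2) = -268 + m**2)
j = 0 (j = (24*0)*(-2) = 0*(-2) = 0)
X(K(R(1))) - j = (-268 + (-1)**2) - 1*0 = (-268 + 1) + 0 = -267 + 0 = -267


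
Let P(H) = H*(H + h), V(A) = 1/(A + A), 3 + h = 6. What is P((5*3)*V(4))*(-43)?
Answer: -25155/64 ≈ -393.05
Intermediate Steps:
h = 3 (h = -3 + 6 = 3)
V(A) = 1/(2*A)
P(H) = H*(3 + H) (P(H) = H*(H + 3) = H*(3 + H))
P((5*3)*V(4))*(-43) = (((5*3)*((½)/4))*(3 + (5*3)*((½)/4)))*(-43) = ((15*((½)*(¼)))*(3 + 15*((½)*(¼))))*(-43) = ((15*(⅛))*(3 + 15*(⅛)))*(-43) = (15*(3 + 15/8)/8)*(-43) = ((15/8)*(39/8))*(-43) = (585/64)*(-43) = -25155/64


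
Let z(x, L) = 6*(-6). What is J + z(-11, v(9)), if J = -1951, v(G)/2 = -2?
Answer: -1987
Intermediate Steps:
v(G) = -4 (v(G) = 2*(-2) = -4)
z(x, L) = -36
J + z(-11, v(9)) = -1951 - 36 = -1987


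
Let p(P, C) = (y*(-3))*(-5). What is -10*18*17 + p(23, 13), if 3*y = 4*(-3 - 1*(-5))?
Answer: -3020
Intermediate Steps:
y = 8/3 (y = (4*(-3 - 1*(-5)))/3 = (4*(-3 + 5))/3 = (4*2)/3 = (⅓)*8 = 8/3 ≈ 2.6667)
p(P, C) = 40 (p(P, C) = ((8/3)*(-3))*(-5) = -8*(-5) = 40)
-10*18*17 + p(23, 13) = -10*18*17 + 40 = -180*17 + 40 = -3060 + 40 = -3020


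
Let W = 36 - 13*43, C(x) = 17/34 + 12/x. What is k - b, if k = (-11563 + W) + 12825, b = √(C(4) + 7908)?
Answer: 739 - √31646/2 ≈ 650.05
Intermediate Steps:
C(x) = ½ + 12/x (C(x) = 17*(1/34) + 12/x = ½ + 12/x)
W = -523 (W = 36 - 559 = -523)
b = √31646/2 (b = √((½)*(24 + 4)/4 + 7908) = √((½)*(¼)*28 + 7908) = √(7/2 + 7908) = √(15823/2) = √31646/2 ≈ 88.947)
k = 739 (k = (-11563 - 523) + 12825 = -12086 + 12825 = 739)
k - b = 739 - √31646/2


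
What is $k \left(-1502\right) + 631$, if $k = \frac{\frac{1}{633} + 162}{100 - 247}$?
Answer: $\frac{212740775}{93051} \approx 2286.3$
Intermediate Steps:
$k = - \frac{102547}{93051}$ ($k = \frac{\frac{1}{633} + 162}{-147} = \frac{102547}{633} \left(- \frac{1}{147}\right) = - \frac{102547}{93051} \approx -1.1021$)
$k \left(-1502\right) + 631 = \left(- \frac{102547}{93051}\right) \left(-1502\right) + 631 = \frac{154025594}{93051} + 631 = \frac{212740775}{93051}$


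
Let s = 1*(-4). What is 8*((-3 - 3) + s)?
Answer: -80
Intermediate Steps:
s = -4
8*((-3 - 3) + s) = 8*((-3 - 3) - 4) = 8*(-6 - 4) = 8*(-10) = -80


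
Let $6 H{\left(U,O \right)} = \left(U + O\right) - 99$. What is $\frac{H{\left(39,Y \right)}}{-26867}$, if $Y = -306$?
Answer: $\frac{61}{26867} \approx 0.0022704$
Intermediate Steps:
$H{\left(U,O \right)} = - \frac{33}{2} + \frac{O}{6} + \frac{U}{6}$ ($H{\left(U,O \right)} = \frac{\left(U + O\right) - 99}{6} = \frac{\left(O + U\right) - 99}{6} = \frac{-99 + O + U}{6} = - \frac{33}{2} + \frac{O}{6} + \frac{U}{6}$)
$\frac{H{\left(39,Y \right)}}{-26867} = \frac{- \frac{33}{2} + \frac{1}{6} \left(-306\right) + \frac{1}{6} \cdot 39}{-26867} = \left(- \frac{33}{2} - 51 + \frac{13}{2}\right) \left(- \frac{1}{26867}\right) = \left(-61\right) \left(- \frac{1}{26867}\right) = \frac{61}{26867}$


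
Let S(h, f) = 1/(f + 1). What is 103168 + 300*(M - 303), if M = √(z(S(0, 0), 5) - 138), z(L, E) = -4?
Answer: 12268 + 300*I*√142 ≈ 12268.0 + 3574.9*I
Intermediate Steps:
S(h, f) = 1/(1 + f)
M = I*√142 (M = √(-4 - 138) = √(-142) = I*√142 ≈ 11.916*I)
103168 + 300*(M - 303) = 103168 + 300*(I*√142 - 303) = 103168 + 300*(-303 + I*√142) = 103168 + (-90900 + 300*I*√142) = 12268 + 300*I*√142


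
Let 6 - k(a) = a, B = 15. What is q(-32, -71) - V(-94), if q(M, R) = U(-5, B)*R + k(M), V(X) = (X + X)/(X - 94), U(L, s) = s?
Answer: -1028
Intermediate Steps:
V(X) = 2*X/(-94 + X) (V(X) = (2*X)/(-94 + X) = 2*X/(-94 + X))
k(a) = 6 - a
q(M, R) = 6 - M + 15*R (q(M, R) = 15*R + (6 - M) = 6 - M + 15*R)
q(-32, -71) - V(-94) = (6 - 1*(-32) + 15*(-71)) - 2*(-94)/(-94 - 94) = (6 + 32 - 1065) - 2*(-94)/(-188) = -1027 - 2*(-94)*(-1)/188 = -1027 - 1*1 = -1027 - 1 = -1028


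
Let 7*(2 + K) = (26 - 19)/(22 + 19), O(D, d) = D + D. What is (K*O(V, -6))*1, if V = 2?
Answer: -324/41 ≈ -7.9024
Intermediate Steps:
O(D, d) = 2*D
K = -81/41 (K = -2 + ((26 - 19)/(22 + 19))/7 = -2 + (7/41)/7 = -2 + (7*(1/41))/7 = -2 + (⅐)*(7/41) = -2 + 1/41 = -81/41 ≈ -1.9756)
(K*O(V, -6))*1 = -162*2/41*1 = -81/41*4*1 = -324/41*1 = -324/41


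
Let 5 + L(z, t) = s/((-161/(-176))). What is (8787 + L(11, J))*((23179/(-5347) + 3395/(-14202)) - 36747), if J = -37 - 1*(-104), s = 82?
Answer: -1993129030777274647/6113016567 ≈ -3.2605e+8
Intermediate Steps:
J = 67 (J = -37 + 104 = 67)
L(z, t) = 13627/161 (L(z, t) = -5 + 82/((-161/(-176))) = -5 + 82/((-161*(-1/176))) = -5 + 82/(161/176) = -5 + 82*(176/161) = -5 + 14432/161 = 13627/161)
(8787 + L(11, J))*((23179/(-5347) + 3395/(-14202)) - 36747) = (8787 + 13627/161)*((23179/(-5347) + 3395/(-14202)) - 36747) = 1428334*((23179*(-1/5347) + 3395*(-1/14202)) - 36747)/161 = 1428334*((-23179/5347 - 3395/14202) - 36747)/161 = 1428334*(-347341223/75938094 - 36747)/161 = (1428334/161)*(-2790844481441/75938094) = -1993129030777274647/6113016567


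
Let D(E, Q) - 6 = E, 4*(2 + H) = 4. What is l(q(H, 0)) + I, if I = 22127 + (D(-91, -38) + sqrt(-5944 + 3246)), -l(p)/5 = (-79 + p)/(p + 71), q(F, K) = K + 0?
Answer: 1565377/71 + I*sqrt(2698) ≈ 22048.0 + 51.942*I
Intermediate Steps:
H = -1 (H = -2 + (1/4)*4 = -2 + 1 = -1)
q(F, K) = K
D(E, Q) = 6 + E
l(p) = -5*(-79 + p)/(71 + p) (l(p) = -5*(-79 + p)/(p + 71) = -5*(-79 + p)/(71 + p))
I = 22042 + I*sqrt(2698) (I = 22127 + ((6 - 91) + sqrt(-5944 + 3246)) = 22127 + (-85 + sqrt(-2698)) = 22127 + (-85 + I*sqrt(2698)) = 22042 + I*sqrt(2698) ≈ 22042.0 + 51.942*I)
l(q(H, 0)) + I = 5*(79 - 1*0)/(71 + 0) + (22042 + I*sqrt(2698)) = 5*(79 + 0)/71 + (22042 + I*sqrt(2698)) = 5*(1/71)*79 + (22042 + I*sqrt(2698)) = 395/71 + (22042 + I*sqrt(2698)) = 1565377/71 + I*sqrt(2698)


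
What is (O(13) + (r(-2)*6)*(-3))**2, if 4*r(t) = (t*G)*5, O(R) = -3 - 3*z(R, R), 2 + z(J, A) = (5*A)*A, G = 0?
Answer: 6411024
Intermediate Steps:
z(J, A) = -2 + 5*A**2 (z(J, A) = -2 + (5*A)*A = -2 + 5*A**2)
O(R) = 3 - 15*R**2 (O(R) = -3 - 3*(-2 + 5*R**2) = -3 + (6 - 15*R**2) = 3 - 15*R**2)
r(t) = 0 (r(t) = ((t*0)*5)/4 = (0*5)/4 = (1/4)*0 = 0)
(O(13) + (r(-2)*6)*(-3))**2 = ((3 - 15*13**2) + (0*6)*(-3))**2 = ((3 - 15*169) + 0*(-3))**2 = ((3 - 2535) + 0)**2 = (-2532 + 0)**2 = (-2532)**2 = 6411024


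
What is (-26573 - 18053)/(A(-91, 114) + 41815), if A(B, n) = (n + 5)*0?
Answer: -44626/41815 ≈ -1.0672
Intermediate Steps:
A(B, n) = 0 (A(B, n) = (5 + n)*0 = 0)
(-26573 - 18053)/(A(-91, 114) + 41815) = (-26573 - 18053)/(0 + 41815) = -44626/41815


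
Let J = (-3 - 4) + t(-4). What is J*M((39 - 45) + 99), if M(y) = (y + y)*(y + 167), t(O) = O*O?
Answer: 435240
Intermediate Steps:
t(O) = O²
M(y) = 2*y*(167 + y) (M(y) = (2*y)*(167 + y) = 2*y*(167 + y))
J = 9 (J = (-3 - 4) + (-4)² = -7 + 16 = 9)
J*M((39 - 45) + 99) = 9*(2*((39 - 45) + 99)*(167 + ((39 - 45) + 99))) = 9*(2*(-6 + 99)*(167 + (-6 + 99))) = 9*(2*93*(167 + 93)) = 9*(2*93*260) = 9*48360 = 435240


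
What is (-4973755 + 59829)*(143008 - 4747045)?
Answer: 22623897119262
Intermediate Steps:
(-4973755 + 59829)*(143008 - 4747045) = -4913926*(-4604037) = 22623897119262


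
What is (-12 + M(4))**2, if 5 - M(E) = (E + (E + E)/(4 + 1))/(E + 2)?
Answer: 14161/225 ≈ 62.938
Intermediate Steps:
M(E) = 5 - 7*E/(5*(2 + E)) (M(E) = 5 - (E + (E + E)/(4 + 1))/(E + 2) = 5 - (E + (2*E)/5)/(2 + E) = 5 - (E + (2*E)*(1/5))/(2 + E) = 5 - (E + 2*E/5)/(2 + E) = 5 - 7*E/5/(2 + E) = 5 - 7*E/(5*(2 + E)))
(-12 + M(4))**2 = (-12 + 2*(25 + 9*4)/(5*(2 + 4)))**2 = (-12 + (2/5)*(25 + 36)/6)**2 = (-12 + (2/5)*(1/6)*61)**2 = (-12 + 61/15)**2 = (-119/15)**2 = 14161/225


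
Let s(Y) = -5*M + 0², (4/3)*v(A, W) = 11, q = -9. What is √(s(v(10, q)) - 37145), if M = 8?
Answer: I*√37185 ≈ 192.83*I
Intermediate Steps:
v(A, W) = 33/4 (v(A, W) = (¾)*11 = 33/4)
s(Y) = -40 (s(Y) = -5*8 + 0² = -40 + 0 = -40)
√(s(v(10, q)) - 37145) = √(-40 - 37145) = √(-37185) = I*√37185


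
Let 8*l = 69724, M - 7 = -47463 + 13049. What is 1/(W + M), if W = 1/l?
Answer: -17431/599748415 ≈ -2.9064e-5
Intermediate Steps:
M = -34407 (M = 7 + (-47463 + 13049) = 7 - 34414 = -34407)
l = 17431/2 (l = (⅛)*69724 = 17431/2 ≈ 8715.5)
W = 2/17431 (W = 1/(17431/2) = 2/17431 ≈ 0.00011474)
1/(W + M) = 1/(2/17431 - 34407) = 1/(-599748415/17431) = -17431/599748415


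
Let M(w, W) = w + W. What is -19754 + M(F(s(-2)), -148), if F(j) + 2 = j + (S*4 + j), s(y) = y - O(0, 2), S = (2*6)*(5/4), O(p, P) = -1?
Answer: -19846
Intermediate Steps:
S = 15 (S = 12*(5*(¼)) = 12*(5/4) = 15)
s(y) = 1 + y (s(y) = y - 1*(-1) = y + 1 = 1 + y)
F(j) = 58 + 2*j (F(j) = -2 + (j + (15*4 + j)) = -2 + (j + (60 + j)) = -2 + (60 + 2*j) = 58 + 2*j)
M(w, W) = W + w
-19754 + M(F(s(-2)), -148) = -19754 + (-148 + (58 + 2*(1 - 2))) = -19754 + (-148 + (58 + 2*(-1))) = -19754 + (-148 + (58 - 2)) = -19754 + (-148 + 56) = -19754 - 92 = -19846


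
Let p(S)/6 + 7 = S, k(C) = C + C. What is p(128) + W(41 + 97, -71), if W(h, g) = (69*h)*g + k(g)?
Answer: -675478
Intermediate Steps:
k(C) = 2*C
p(S) = -42 + 6*S
W(h, g) = 2*g + 69*g*h (W(h, g) = (69*h)*g + 2*g = 69*g*h + 2*g = 2*g + 69*g*h)
p(128) + W(41 + 97, -71) = (-42 + 6*128) - 71*(2 + 69*(41 + 97)) = (-42 + 768) - 71*(2 + 69*138) = 726 - 71*(2 + 9522) = 726 - 71*9524 = 726 - 676204 = -675478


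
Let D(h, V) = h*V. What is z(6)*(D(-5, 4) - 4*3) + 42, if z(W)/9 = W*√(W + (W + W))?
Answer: 42 - 5184*√2 ≈ -7289.3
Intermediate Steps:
z(W) = 9*√3*W^(3/2) (z(W) = 9*(W*√(W + (W + W))) = 9*(W*√(W + 2*W)) = 9*(W*√(3*W)) = 9*(W*(√3*√W)) = 9*(√3*W^(3/2)) = 9*√3*W^(3/2))
D(h, V) = V*h
z(6)*(D(-5, 4) - 4*3) + 42 = (9*√3*6^(3/2))*(4*(-5) - 4*3) + 42 = (9*√3*(6*√6))*(-20 - 12) + 42 = (162*√2)*(-32) + 42 = -5184*√2 + 42 = 42 - 5184*√2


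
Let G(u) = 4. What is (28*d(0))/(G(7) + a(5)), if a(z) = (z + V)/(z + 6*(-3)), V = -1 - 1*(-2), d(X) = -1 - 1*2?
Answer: -546/23 ≈ -23.739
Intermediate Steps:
d(X) = -3 (d(X) = -1 - 2 = -3)
V = 1 (V = -1 + 2 = 1)
a(z) = (1 + z)/(-18 + z) (a(z) = (z + 1)/(z + 6*(-3)) = (1 + z)/(z - 18) = (1 + z)/(-18 + z))
(28*d(0))/(G(7) + a(5)) = (28*(-3))/(4 + (1 + 5)/(-18 + 5)) = -84/(4 + 6/(-13)) = -84/(4 - 1/13*6) = -84/(4 - 6/13) = -84/46/13 = -84*13/46 = -546/23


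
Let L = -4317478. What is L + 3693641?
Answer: -623837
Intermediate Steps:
L + 3693641 = -4317478 + 3693641 = -623837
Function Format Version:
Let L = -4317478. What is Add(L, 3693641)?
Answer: -623837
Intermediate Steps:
Add(L, 3693641) = Add(-4317478, 3693641) = -623837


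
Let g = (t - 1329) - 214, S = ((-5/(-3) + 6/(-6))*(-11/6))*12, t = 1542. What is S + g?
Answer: -47/3 ≈ -15.667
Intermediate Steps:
S = -44/3 (S = ((-5*(-⅓) + 6*(-⅙))*(-11*⅙))*12 = ((5/3 - 1)*(-11/6))*12 = ((⅔)*(-11/6))*12 = -11/9*12 = -44/3 ≈ -14.667)
g = -1 (g = (1542 - 1329) - 214 = 213 - 214 = -1)
S + g = -44/3 - 1 = -47/3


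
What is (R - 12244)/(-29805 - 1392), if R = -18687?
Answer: 30931/31197 ≈ 0.99147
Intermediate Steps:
(R - 12244)/(-29805 - 1392) = (-18687 - 12244)/(-29805 - 1392) = -30931/(-31197) = -30931*(-1/31197) = 30931/31197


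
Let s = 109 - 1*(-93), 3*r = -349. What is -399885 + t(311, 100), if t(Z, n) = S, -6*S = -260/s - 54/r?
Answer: -42286624591/105747 ≈ -3.9989e+5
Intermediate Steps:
r = -349/3 (r = (⅓)*(-349) = -349/3 ≈ -116.33)
s = 202 (s = 109 + 93 = 202)
S = 14504/105747 (S = -(-260/202 - 54/(-349/3))/6 = -(-260*1/202 - 54*(-3/349))/6 = -(-130/101 + 162/349)/6 = -⅙*(-29008/35249) = 14504/105747 ≈ 0.13716)
t(Z, n) = 14504/105747
-399885 + t(311, 100) = -399885 + 14504/105747 = -42286624591/105747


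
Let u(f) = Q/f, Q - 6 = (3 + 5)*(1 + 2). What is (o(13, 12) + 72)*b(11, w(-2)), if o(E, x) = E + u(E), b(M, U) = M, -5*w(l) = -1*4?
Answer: 12485/13 ≈ 960.38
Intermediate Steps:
w(l) = ⅘ (w(l) = -(-1)*4/5 = -⅕*(-4) = ⅘)
Q = 30 (Q = 6 + (3 + 5)*(1 + 2) = 6 + 8*3 = 6 + 24 = 30)
u(f) = 30/f
o(E, x) = E + 30/E
(o(13, 12) + 72)*b(11, w(-2)) = ((13 + 30/13) + 72)*11 = (199/13 + 72)*11 = (1135/13)*11 = 12485/13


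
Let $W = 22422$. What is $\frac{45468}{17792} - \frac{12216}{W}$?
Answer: $\frac{33422351}{16622176} \approx 2.0107$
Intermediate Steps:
$\frac{45468}{17792} - \frac{12216}{W} = \frac{45468}{17792} - \frac{12216}{22422} = 45468 \cdot \frac{1}{17792} - \frac{2036}{3737} = \frac{11367}{4448} - \frac{2036}{3737} = \frac{33422351}{16622176}$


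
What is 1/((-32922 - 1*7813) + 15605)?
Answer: -1/25130 ≈ -3.9793e-5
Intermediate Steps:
1/((-32922 - 1*7813) + 15605) = 1/((-32922 - 7813) + 15605) = 1/(-40735 + 15605) = 1/(-25130) = -1/25130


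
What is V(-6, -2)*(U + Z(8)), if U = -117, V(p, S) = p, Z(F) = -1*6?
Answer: 738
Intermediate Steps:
Z(F) = -6
V(-6, -2)*(U + Z(8)) = -6*(-117 - 6) = -6*(-123) = 738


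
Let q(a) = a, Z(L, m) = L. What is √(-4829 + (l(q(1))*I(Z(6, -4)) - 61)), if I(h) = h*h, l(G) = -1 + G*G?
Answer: I*√4890 ≈ 69.929*I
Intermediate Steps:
l(G) = -1 + G²
I(h) = h²
√(-4829 + (l(q(1))*I(Z(6, -4)) - 61)) = √(-4829 + ((-1 + 1²)*6² - 61)) = √(-4829 + ((-1 + 1)*36 - 61)) = √(-4829 + (0*36 - 61)) = √(-4829 + (0 - 61)) = √(-4829 - 61) = √(-4890) = I*√4890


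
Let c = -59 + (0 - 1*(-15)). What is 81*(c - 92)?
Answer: -11016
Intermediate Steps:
c = -44 (c = -59 + (0 + 15) = -59 + 15 = -44)
81*(c - 92) = 81*(-44 - 92) = 81*(-136) = -11016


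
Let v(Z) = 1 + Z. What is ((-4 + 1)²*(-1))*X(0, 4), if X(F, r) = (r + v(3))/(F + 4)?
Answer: -18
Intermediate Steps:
X(F, r) = (4 + r)/(4 + F) (X(F, r) = (r + (1 + 3))/(F + 4) = (r + 4)/(4 + F) = (4 + r)/(4 + F))
((-4 + 1)²*(-1))*X(0, 4) = ((-4 + 1)²*(-1))*((4 + 4)/(4 + 0)) = ((-3)²*(-1))*(8/4) = (9*(-1))*((¼)*8) = -9*2 = -18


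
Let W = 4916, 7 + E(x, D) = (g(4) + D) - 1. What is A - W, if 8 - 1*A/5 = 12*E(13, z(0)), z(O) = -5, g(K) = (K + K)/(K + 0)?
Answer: -4216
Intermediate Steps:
g(K) = 2 (g(K) = (2*K)/K = 2)
E(x, D) = -6 + D (E(x, D) = -7 + ((2 + D) - 1) = -7 + (1 + D) = -6 + D)
A = 700 (A = 40 - 60*(-6 - 5) = 40 - 60*(-11) = 40 - 5*(-132) = 40 + 660 = 700)
A - W = 700 - 1*4916 = 700 - 4916 = -4216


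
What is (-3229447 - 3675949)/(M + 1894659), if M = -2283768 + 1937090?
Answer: -6905396/1547981 ≈ -4.4609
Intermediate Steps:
M = -346678
(-3229447 - 3675949)/(M + 1894659) = (-3229447 - 3675949)/(-346678 + 1894659) = -6905396/1547981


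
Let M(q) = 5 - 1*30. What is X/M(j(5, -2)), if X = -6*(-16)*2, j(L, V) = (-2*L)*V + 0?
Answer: -192/25 ≈ -7.6800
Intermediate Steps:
j(L, V) = -2*L*V (j(L, V) = -2*L*V + 0 = -2*L*V)
X = 192 (X = 96*2 = 192)
M(q) = -25 (M(q) = 5 - 30 = -25)
X/M(j(5, -2)) = 192/(-25) = 192*(-1/25) = -192/25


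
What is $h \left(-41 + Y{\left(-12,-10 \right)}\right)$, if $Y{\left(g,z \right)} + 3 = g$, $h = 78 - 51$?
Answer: $-1512$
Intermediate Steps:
$h = 27$ ($h = 78 - 51 = 27$)
$Y{\left(g,z \right)} = -3 + g$
$h \left(-41 + Y{\left(-12,-10 \right)}\right) = 27 \left(-41 - 15\right) = 27 \left(-56\right) = -1512$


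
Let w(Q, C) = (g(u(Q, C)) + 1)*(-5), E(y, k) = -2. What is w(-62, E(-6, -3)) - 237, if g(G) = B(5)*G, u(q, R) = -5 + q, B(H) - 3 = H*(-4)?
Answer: -5937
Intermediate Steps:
B(H) = 3 - 4*H (B(H) = 3 + H*(-4) = 3 - 4*H)
g(G) = -17*G (g(G) = (3 - 4*5)*G = (3 - 20)*G = -17*G)
w(Q, C) = -430 + 85*Q (w(Q, C) = (-17*(-5 + Q) + 1)*(-5) = ((85 - 17*Q) + 1)*(-5) = (86 - 17*Q)*(-5) = -430 + 85*Q)
w(-62, E(-6, -3)) - 237 = (-430 + 85*(-62)) - 237 = (-430 - 5270) - 237 = -5700 - 237 = -5937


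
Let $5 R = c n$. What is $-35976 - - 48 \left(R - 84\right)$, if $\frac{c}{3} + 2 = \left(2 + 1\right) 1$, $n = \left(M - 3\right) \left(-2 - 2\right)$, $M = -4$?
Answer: $- \frac{196008}{5} \approx -39202.0$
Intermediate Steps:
$n = 28$ ($n = \left(-4 - 3\right) \left(-2 - 2\right) = \left(-7\right) \left(-4\right) = 28$)
$c = 3$ ($c = -6 + 3 \left(2 + 1\right) 1 = -6 + 3 \cdot 3 \cdot 1 = -6 + 3 \cdot 3 = -6 + 9 = 3$)
$R = \frac{84}{5}$ ($R = \frac{3 \cdot 28}{5} = \frac{1}{5} \cdot 84 = \frac{84}{5} \approx 16.8$)
$-35976 - - 48 \left(R - 84\right) = -35976 - - 48 \left(\frac{84}{5} - 84\right) = -35976 - \left(-48\right) \left(- \frac{336}{5}\right) = -35976 - \frac{16128}{5} = - \frac{196008}{5}$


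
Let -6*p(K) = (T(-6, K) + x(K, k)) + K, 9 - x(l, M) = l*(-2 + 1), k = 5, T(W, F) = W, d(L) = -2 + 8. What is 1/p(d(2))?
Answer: -⅖ ≈ -0.40000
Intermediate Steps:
d(L) = 6
x(l, M) = 9 + l (x(l, M) = 9 - l*(-2 + 1) = 9 - l*(-1) = 9 - (-1)*l = 9 + l)
p(K) = -½ - K/3 (p(K) = -((-6 + (9 + K)) + K)/6 = -((3 + K) + K)/6 = -(3 + 2*K)/6 = -½ - K/3)
1/p(d(2)) = 1/(-½ - ⅓*6) = 1/(-½ - 2) = 1/(-5/2) = -⅖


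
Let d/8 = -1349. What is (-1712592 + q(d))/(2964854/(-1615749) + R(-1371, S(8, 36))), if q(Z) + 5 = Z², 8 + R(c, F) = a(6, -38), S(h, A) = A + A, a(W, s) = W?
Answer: -185414738450583/6196352 ≈ -2.9923e+7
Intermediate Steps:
d = -10792 (d = 8*(-1349) = -10792)
S(h, A) = 2*A
R(c, F) = -2 (R(c, F) = -8 + 6 = -2)
q(Z) = -5 + Z²
(-1712592 + q(d))/(2964854/(-1615749) + R(-1371, S(8, 36))) = (-1712592 + (-5 + (-10792)²))/(2964854/(-1615749) - 2) = (-1712592 + (-5 + 116467264))/(2964854*(-1/1615749) - 2) = (-1712592 + 116467259)/(-2964854/1615749 - 2) = 114754667/(-6196352/1615749) = 114754667*(-1615749/6196352) = -185414738450583/6196352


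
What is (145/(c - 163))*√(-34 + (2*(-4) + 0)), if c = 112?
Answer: -145*I*√42/51 ≈ -18.426*I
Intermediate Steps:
(145/(c - 163))*√(-34 + (2*(-4) + 0)) = (145/(112 - 163))*√(-34 + (2*(-4) + 0)) = (145/(-51))*√(-34 + (-8 + 0)) = (-1/51*145)*√(-34 - 8) = -145*I*√42/51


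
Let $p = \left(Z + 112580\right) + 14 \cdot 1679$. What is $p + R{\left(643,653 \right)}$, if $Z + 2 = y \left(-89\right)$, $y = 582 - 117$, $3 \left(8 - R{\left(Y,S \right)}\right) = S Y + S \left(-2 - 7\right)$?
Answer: $- \frac{129881}{3} \approx -43294.0$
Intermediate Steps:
$R{\left(Y,S \right)} = 8 + 3 S - \frac{S Y}{3}$ ($R{\left(Y,S \right)} = 8 - \frac{S Y + S \left(-2 - 7\right)}{3} = 8 - \frac{S Y + S \left(-9\right)}{3} = 8 - \frac{S Y - 9 S}{3} = 8 - \frac{- 9 S + S Y}{3} = 8 - \left(- 3 S + \frac{S Y}{3}\right) = 8 + 3 S - \frac{S Y}{3}$)
$y = 465$
$Z = -41387$ ($Z = -2 + 465 \left(-89\right) = -2 - 41385 = -41387$)
$p = 94699$ ($p = \left(-41387 + 112580\right) + 14 \cdot 1679 = 71193 + 23506 = 94699$)
$p + R{\left(643,653 \right)} = 94699 + \left(8 + 3 \cdot 653 - \frac{653}{3} \cdot 643\right) = 94699 + \left(8 + 1959 - \frac{419879}{3}\right) = 94699 - \frac{413978}{3} = - \frac{129881}{3}$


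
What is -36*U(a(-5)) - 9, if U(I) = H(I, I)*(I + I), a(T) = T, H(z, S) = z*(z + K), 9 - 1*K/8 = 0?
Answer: -120609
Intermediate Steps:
K = 72 (K = 72 - 8*0 = 72 + 0 = 72)
H(z, S) = z*(72 + z) (H(z, S) = z*(z + 72) = z*(72 + z))
U(I) = 2*I**2*(72 + I) (U(I) = (I*(72 + I))*(I + I) = (I*(72 + I))*(2*I) = 2*I**2*(72 + I))
-36*U(a(-5)) - 9 = -72*(-5)**2*(72 - 5) - 9 = -72*25*67 - 9 = -36*3350 - 9 = -120600 - 9 = -120609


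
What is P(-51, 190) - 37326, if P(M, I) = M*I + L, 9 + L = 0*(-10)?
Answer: -47025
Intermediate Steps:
L = -9 (L = -9 + 0*(-10) = -9 + 0 = -9)
P(M, I) = -9 + I*M (P(M, I) = M*I - 9 = I*M - 9 = -9 + I*M)
P(-51, 190) - 37326 = (-9 + 190*(-51)) - 37326 = (-9 - 9690) - 37326 = -9699 - 37326 = -47025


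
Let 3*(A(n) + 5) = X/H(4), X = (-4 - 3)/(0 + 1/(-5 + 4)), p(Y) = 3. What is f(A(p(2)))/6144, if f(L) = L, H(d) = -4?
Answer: -67/73728 ≈ -0.00090875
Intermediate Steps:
X = 7 (X = -7/(0 + 1/(-1)) = -7/(0 - 1) = -7/(-1) = -7*(-1) = 7)
A(n) = -67/12 (A(n) = -5 + (7/(-4))/3 = -5 + (7*(-1/4))/3 = -5 + (1/3)*(-7/4) = -5 - 7/12 = -67/12)
f(A(p(2)))/6144 = -67/12/6144 = -67/12*1/6144 = -67/73728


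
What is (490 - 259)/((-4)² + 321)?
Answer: 231/337 ≈ 0.68546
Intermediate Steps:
(490 - 259)/((-4)² + 321) = 231/(16 + 321) = 231/337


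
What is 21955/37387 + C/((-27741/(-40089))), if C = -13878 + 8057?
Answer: -415426146288/49388227 ≈ -8411.4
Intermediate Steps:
C = -5821
21955/37387 + C/((-27741/(-40089))) = 21955/37387 - 5821/((-27741/(-40089))) = 21955*(1/37387) - 5821/((-27741*(-1/40089))) = 21955/37387 - 5821/1321/1909 = 21955/37387 - 5821*1909/1321 = 21955/37387 - 11112289/1321 = -415426146288/49388227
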